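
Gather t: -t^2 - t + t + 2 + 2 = 4 - t^2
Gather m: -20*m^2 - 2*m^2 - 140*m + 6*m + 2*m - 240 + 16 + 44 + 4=-22*m^2 - 132*m - 176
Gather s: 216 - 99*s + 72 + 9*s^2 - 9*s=9*s^2 - 108*s + 288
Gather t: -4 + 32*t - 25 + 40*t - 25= 72*t - 54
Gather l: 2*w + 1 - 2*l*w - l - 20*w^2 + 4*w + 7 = l*(-2*w - 1) - 20*w^2 + 6*w + 8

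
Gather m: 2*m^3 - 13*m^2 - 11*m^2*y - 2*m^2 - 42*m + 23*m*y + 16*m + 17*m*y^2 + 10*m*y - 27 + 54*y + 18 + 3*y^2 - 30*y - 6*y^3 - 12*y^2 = 2*m^3 + m^2*(-11*y - 15) + m*(17*y^2 + 33*y - 26) - 6*y^3 - 9*y^2 + 24*y - 9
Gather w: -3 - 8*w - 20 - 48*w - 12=-56*w - 35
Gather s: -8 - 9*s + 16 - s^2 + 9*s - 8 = -s^2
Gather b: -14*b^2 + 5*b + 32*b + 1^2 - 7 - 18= -14*b^2 + 37*b - 24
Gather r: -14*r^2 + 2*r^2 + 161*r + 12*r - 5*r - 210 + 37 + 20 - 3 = -12*r^2 + 168*r - 156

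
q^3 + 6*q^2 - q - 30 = (q - 2)*(q + 3)*(q + 5)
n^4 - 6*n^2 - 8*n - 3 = (n - 3)*(n + 1)^3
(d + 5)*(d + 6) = d^2 + 11*d + 30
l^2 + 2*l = l*(l + 2)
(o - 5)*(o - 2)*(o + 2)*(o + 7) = o^4 + 2*o^3 - 39*o^2 - 8*o + 140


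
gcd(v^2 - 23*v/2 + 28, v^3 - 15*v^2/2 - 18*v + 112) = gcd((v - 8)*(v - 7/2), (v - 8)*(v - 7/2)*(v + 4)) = v^2 - 23*v/2 + 28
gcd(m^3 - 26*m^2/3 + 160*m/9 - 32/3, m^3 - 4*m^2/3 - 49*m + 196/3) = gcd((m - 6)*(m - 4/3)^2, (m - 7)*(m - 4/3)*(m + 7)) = m - 4/3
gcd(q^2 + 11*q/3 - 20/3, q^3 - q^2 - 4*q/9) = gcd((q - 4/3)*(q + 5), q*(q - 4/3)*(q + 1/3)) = q - 4/3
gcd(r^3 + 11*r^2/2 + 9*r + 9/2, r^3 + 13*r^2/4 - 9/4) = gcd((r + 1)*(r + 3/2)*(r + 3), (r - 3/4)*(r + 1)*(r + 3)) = r^2 + 4*r + 3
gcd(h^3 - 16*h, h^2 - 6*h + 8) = h - 4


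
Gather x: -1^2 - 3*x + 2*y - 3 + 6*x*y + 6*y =x*(6*y - 3) + 8*y - 4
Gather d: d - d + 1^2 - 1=0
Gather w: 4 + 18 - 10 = 12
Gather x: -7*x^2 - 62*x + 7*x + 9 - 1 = -7*x^2 - 55*x + 8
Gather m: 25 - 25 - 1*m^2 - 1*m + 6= -m^2 - m + 6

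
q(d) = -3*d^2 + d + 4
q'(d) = 1 - 6*d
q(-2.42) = -15.99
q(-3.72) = -41.24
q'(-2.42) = 15.52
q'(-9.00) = 55.00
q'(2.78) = -15.68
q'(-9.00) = 55.00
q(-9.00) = -248.00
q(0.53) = 3.69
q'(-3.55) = 22.30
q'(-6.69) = 41.14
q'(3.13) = -17.78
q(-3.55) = -37.36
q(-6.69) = -136.96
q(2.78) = -16.41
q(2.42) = -11.15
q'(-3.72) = 23.32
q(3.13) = -22.26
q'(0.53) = -2.18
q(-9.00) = -248.00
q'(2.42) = -13.52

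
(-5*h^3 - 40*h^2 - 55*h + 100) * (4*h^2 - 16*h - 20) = -20*h^5 - 80*h^4 + 520*h^3 + 2080*h^2 - 500*h - 2000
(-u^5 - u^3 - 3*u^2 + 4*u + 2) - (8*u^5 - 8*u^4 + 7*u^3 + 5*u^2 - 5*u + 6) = -9*u^5 + 8*u^4 - 8*u^3 - 8*u^2 + 9*u - 4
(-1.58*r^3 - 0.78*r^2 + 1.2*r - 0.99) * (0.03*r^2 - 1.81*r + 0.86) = -0.0474*r^5 + 2.8364*r^4 + 0.0890000000000002*r^3 - 2.8725*r^2 + 2.8239*r - 0.8514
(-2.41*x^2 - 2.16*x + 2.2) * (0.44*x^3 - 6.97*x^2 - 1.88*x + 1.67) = -1.0604*x^5 + 15.8473*x^4 + 20.554*x^3 - 15.2979*x^2 - 7.7432*x + 3.674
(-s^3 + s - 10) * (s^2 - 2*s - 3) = -s^5 + 2*s^4 + 4*s^3 - 12*s^2 + 17*s + 30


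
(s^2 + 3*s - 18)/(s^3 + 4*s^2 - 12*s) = (s - 3)/(s*(s - 2))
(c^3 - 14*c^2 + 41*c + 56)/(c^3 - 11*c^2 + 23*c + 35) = (c - 8)/(c - 5)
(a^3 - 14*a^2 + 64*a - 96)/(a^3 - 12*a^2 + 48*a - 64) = (a - 6)/(a - 4)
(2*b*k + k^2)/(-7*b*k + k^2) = (-2*b - k)/(7*b - k)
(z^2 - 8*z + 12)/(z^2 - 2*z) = (z - 6)/z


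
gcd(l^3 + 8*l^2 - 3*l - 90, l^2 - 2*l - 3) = l - 3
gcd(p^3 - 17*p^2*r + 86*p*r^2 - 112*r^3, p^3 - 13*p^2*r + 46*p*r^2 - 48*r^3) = p^2 - 10*p*r + 16*r^2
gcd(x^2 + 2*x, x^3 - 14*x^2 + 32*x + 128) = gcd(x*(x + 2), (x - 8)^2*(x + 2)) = x + 2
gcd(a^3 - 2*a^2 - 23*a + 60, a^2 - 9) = a - 3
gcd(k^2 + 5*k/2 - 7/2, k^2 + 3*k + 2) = 1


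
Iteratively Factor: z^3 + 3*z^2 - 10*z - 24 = (z - 3)*(z^2 + 6*z + 8) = (z - 3)*(z + 4)*(z + 2)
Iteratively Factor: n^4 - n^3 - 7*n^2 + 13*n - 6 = (n - 1)*(n^3 - 7*n + 6) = (n - 1)^2*(n^2 + n - 6) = (n - 2)*(n - 1)^2*(n + 3)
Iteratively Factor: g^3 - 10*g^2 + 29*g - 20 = (g - 5)*(g^2 - 5*g + 4) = (g - 5)*(g - 1)*(g - 4)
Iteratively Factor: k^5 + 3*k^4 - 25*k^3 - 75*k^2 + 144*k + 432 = (k + 3)*(k^4 - 25*k^2 + 144) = (k - 3)*(k + 3)*(k^3 + 3*k^2 - 16*k - 48) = (k - 4)*(k - 3)*(k + 3)*(k^2 + 7*k + 12) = (k - 4)*(k - 3)*(k + 3)*(k + 4)*(k + 3)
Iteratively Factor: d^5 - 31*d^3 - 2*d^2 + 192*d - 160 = (d + 4)*(d^4 - 4*d^3 - 15*d^2 + 58*d - 40) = (d - 1)*(d + 4)*(d^3 - 3*d^2 - 18*d + 40) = (d - 5)*(d - 1)*(d + 4)*(d^2 + 2*d - 8) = (d - 5)*(d - 1)*(d + 4)^2*(d - 2)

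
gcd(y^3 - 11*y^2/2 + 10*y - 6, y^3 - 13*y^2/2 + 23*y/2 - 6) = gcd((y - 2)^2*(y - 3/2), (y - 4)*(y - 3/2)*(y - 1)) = y - 3/2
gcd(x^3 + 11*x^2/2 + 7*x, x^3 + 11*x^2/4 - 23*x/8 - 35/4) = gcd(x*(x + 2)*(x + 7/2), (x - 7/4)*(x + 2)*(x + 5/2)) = x + 2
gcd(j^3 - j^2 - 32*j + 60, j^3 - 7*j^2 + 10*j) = j^2 - 7*j + 10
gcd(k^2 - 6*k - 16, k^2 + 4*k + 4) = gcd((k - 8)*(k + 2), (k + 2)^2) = k + 2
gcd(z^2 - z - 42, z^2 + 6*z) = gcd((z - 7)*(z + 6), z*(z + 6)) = z + 6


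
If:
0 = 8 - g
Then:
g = 8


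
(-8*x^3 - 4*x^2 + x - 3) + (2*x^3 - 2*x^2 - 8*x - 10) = -6*x^3 - 6*x^2 - 7*x - 13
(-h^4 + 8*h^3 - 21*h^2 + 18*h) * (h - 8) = -h^5 + 16*h^4 - 85*h^3 + 186*h^2 - 144*h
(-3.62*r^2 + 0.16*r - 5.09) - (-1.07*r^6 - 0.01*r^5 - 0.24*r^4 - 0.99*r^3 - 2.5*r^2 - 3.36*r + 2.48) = 1.07*r^6 + 0.01*r^5 + 0.24*r^4 + 0.99*r^3 - 1.12*r^2 + 3.52*r - 7.57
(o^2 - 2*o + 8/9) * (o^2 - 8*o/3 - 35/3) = o^4 - 14*o^3/3 - 49*o^2/9 + 566*o/27 - 280/27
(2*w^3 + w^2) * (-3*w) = -6*w^4 - 3*w^3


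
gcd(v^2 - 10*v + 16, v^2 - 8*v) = v - 8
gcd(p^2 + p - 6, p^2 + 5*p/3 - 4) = p + 3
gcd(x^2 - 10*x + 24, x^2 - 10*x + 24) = x^2 - 10*x + 24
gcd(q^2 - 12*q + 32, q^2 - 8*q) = q - 8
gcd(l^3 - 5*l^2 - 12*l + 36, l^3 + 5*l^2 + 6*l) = l + 3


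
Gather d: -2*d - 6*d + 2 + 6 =8 - 8*d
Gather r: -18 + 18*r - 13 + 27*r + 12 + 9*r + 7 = 54*r - 12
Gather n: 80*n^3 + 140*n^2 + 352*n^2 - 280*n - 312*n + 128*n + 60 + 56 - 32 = 80*n^3 + 492*n^2 - 464*n + 84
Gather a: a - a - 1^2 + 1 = 0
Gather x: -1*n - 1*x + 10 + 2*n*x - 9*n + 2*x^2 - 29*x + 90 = -10*n + 2*x^2 + x*(2*n - 30) + 100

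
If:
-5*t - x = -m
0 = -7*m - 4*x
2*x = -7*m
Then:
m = 0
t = 0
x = 0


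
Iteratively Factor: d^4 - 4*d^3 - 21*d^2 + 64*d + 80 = (d - 5)*(d^3 + d^2 - 16*d - 16) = (d - 5)*(d + 4)*(d^2 - 3*d - 4) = (d - 5)*(d + 1)*(d + 4)*(d - 4)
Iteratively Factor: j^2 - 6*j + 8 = (j - 2)*(j - 4)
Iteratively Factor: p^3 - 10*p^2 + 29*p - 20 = (p - 1)*(p^2 - 9*p + 20) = (p - 5)*(p - 1)*(p - 4)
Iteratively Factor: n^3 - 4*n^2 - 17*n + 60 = (n - 5)*(n^2 + n - 12) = (n - 5)*(n - 3)*(n + 4)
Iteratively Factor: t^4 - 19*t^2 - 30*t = (t + 2)*(t^3 - 2*t^2 - 15*t) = (t + 2)*(t + 3)*(t^2 - 5*t) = (t - 5)*(t + 2)*(t + 3)*(t)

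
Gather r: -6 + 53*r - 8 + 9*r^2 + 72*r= 9*r^2 + 125*r - 14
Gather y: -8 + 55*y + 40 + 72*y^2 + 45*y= 72*y^2 + 100*y + 32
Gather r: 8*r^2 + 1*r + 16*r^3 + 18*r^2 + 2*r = 16*r^3 + 26*r^2 + 3*r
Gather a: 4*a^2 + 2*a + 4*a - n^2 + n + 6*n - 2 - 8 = 4*a^2 + 6*a - n^2 + 7*n - 10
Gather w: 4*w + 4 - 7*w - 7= -3*w - 3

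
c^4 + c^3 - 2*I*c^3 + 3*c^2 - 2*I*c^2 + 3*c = c*(c + 1)*(c - 3*I)*(c + I)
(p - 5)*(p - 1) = p^2 - 6*p + 5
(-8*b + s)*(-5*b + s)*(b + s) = 40*b^3 + 27*b^2*s - 12*b*s^2 + s^3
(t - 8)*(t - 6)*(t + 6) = t^3 - 8*t^2 - 36*t + 288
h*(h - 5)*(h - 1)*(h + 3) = h^4 - 3*h^3 - 13*h^2 + 15*h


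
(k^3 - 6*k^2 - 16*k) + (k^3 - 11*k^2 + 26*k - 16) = 2*k^3 - 17*k^2 + 10*k - 16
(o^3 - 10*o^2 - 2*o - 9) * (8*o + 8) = 8*o^4 - 72*o^3 - 96*o^2 - 88*o - 72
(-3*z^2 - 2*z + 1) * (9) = -27*z^2 - 18*z + 9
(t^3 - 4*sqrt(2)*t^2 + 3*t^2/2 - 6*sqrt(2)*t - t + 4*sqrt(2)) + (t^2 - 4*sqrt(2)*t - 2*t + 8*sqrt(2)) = t^3 - 4*sqrt(2)*t^2 + 5*t^2/2 - 10*sqrt(2)*t - 3*t + 12*sqrt(2)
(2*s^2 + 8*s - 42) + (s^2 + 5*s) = 3*s^2 + 13*s - 42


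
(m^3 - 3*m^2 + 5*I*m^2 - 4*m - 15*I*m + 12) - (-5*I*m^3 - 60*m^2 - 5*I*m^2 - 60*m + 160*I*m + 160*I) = m^3 + 5*I*m^3 + 57*m^2 + 10*I*m^2 + 56*m - 175*I*m + 12 - 160*I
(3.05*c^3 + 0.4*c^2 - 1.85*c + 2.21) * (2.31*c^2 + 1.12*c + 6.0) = 7.0455*c^5 + 4.34*c^4 + 14.4745*c^3 + 5.4331*c^2 - 8.6248*c + 13.26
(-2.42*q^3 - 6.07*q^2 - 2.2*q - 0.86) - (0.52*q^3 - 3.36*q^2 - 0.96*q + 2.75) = -2.94*q^3 - 2.71*q^2 - 1.24*q - 3.61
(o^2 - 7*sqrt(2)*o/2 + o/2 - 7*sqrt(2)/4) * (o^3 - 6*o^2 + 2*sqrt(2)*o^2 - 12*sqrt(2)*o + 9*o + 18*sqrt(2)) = o^5 - 11*o^4/2 - 3*sqrt(2)*o^4/2 - 8*o^3 + 33*sqrt(2)*o^3/4 - 9*sqrt(2)*o^2 + 163*o^2/2 - 84*o - 27*sqrt(2)*o/4 - 63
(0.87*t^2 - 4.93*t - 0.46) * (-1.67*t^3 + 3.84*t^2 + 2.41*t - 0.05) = -1.4529*t^5 + 11.5739*t^4 - 16.0663*t^3 - 13.6912*t^2 - 0.8621*t + 0.023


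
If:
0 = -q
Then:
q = 0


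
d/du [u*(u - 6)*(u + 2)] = 3*u^2 - 8*u - 12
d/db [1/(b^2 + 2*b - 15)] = 2*(-b - 1)/(b^2 + 2*b - 15)^2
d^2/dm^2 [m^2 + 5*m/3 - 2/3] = 2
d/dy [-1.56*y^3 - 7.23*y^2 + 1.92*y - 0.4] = -4.68*y^2 - 14.46*y + 1.92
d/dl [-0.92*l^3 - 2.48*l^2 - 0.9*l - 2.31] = -2.76*l^2 - 4.96*l - 0.9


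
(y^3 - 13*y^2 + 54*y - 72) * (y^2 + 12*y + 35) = y^5 - y^4 - 67*y^3 + 121*y^2 + 1026*y - 2520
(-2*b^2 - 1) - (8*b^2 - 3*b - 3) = -10*b^2 + 3*b + 2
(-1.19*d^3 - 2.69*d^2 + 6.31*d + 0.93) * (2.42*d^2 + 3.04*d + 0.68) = -2.8798*d^5 - 10.1274*d^4 + 6.2834*d^3 + 19.6038*d^2 + 7.118*d + 0.6324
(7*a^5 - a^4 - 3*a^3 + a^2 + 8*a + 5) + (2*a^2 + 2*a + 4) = 7*a^5 - a^4 - 3*a^3 + 3*a^2 + 10*a + 9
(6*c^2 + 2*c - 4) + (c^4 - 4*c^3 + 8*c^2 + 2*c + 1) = c^4 - 4*c^3 + 14*c^2 + 4*c - 3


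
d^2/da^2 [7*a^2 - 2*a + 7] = 14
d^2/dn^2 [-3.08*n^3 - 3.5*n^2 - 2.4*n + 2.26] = -18.48*n - 7.0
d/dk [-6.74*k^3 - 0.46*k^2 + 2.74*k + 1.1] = -20.22*k^2 - 0.92*k + 2.74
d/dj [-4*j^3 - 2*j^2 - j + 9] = -12*j^2 - 4*j - 1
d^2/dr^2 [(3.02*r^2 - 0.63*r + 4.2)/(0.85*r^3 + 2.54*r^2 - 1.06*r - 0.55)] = (4.3639*r^6 - 2.73105000000001*r^5 + 44.5791*r^4 + 171.84852*r^3 + 161.65446*r^2 - 61.34814*r + 23.73472)/(0.614125*r^9 + 5.50545*r^8 + 14.15403*r^7 + 1.463699*r^6 - 24.775608*r^5 + 0.889991999999999*r^4 + 8.465279*r^3 + 0.45111*r^2 - 0.96195*r - 0.166375)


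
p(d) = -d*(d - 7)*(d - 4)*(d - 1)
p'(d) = -d*(d - 7)*(d - 4) - d*(d - 7)*(d - 1) - d*(d - 4)*(d - 1) - (d - 7)*(d - 4)*(d - 1)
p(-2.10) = -361.37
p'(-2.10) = 387.60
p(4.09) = 3.31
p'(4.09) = 37.52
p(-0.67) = -40.08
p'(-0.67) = 97.62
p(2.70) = -25.66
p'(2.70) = 1.11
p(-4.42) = -2303.56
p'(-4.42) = 1421.47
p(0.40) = 5.70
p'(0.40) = 2.30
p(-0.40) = -18.23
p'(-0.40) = 65.22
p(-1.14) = -102.07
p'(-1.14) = 169.63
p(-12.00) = -47424.00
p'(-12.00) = 13060.00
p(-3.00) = -840.00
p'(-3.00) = 694.00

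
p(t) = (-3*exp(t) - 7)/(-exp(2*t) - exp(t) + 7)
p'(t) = (-3*exp(t) - 7)*(2*exp(2*t) + exp(t))/(-exp(2*t) - exp(t) + 7)^2 - 3*exp(t)/(-exp(2*t) - exp(t) + 7) = (-(2*exp(t) + 1)*(3*exp(t) + 7) + 3*exp(2*t) + 3*exp(t) - 21)*exp(t)/(exp(2*t) + exp(t) - 7)^2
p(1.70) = 0.82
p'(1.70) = -1.32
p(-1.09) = -1.22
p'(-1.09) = -0.26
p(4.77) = 0.03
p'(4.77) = -0.03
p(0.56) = -5.61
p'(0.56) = -22.64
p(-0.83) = -1.30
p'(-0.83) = -0.37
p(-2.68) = -1.04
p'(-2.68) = -0.04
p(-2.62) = -1.04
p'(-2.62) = -0.04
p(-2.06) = -1.08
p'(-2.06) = -0.08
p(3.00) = 0.16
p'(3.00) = -0.18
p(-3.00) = -1.03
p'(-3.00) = -0.03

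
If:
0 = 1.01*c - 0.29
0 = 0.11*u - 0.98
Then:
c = 0.29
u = 8.91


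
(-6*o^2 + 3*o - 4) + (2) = -6*o^2 + 3*o - 2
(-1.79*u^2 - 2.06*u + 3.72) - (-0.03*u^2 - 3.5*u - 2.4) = -1.76*u^2 + 1.44*u + 6.12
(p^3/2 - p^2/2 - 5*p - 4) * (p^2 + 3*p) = p^5/2 + p^4 - 13*p^3/2 - 19*p^2 - 12*p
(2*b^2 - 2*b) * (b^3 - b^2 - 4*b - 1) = 2*b^5 - 4*b^4 - 6*b^3 + 6*b^2 + 2*b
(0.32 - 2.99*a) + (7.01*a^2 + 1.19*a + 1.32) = 7.01*a^2 - 1.8*a + 1.64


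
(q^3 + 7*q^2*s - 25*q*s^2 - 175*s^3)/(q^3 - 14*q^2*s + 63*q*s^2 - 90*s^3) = (q^2 + 12*q*s + 35*s^2)/(q^2 - 9*q*s + 18*s^2)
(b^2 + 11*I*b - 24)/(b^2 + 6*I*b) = (b^2 + 11*I*b - 24)/(b*(b + 6*I))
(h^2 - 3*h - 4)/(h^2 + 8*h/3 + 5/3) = 3*(h - 4)/(3*h + 5)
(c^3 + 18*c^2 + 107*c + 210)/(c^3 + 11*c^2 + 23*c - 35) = (c + 6)/(c - 1)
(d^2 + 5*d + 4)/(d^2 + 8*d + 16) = (d + 1)/(d + 4)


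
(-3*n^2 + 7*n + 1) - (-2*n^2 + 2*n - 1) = -n^2 + 5*n + 2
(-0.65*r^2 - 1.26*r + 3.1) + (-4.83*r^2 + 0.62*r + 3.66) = -5.48*r^2 - 0.64*r + 6.76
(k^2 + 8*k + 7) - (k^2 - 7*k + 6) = 15*k + 1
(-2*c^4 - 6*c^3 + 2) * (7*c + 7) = -14*c^5 - 56*c^4 - 42*c^3 + 14*c + 14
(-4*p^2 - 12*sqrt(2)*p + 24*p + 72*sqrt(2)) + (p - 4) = -4*p^2 - 12*sqrt(2)*p + 25*p - 4 + 72*sqrt(2)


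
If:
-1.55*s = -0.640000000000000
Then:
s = 0.41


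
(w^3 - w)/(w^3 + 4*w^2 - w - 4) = w/(w + 4)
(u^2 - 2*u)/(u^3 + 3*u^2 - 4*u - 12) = u/(u^2 + 5*u + 6)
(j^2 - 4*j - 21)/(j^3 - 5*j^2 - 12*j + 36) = (j - 7)/(j^2 - 8*j + 12)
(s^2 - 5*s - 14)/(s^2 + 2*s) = (s - 7)/s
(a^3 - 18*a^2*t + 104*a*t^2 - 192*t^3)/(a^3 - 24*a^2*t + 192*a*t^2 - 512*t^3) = (a^2 - 10*a*t + 24*t^2)/(a^2 - 16*a*t + 64*t^2)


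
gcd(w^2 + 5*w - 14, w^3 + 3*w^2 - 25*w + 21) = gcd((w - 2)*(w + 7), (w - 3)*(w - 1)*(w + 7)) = w + 7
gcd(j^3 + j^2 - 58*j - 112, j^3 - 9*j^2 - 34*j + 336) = j - 8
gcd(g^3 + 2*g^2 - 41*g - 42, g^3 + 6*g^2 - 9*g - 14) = g^2 + 8*g + 7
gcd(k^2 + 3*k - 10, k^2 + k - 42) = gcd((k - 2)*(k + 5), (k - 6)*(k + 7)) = 1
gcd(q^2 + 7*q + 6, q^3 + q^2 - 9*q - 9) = q + 1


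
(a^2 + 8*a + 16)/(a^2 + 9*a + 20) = (a + 4)/(a + 5)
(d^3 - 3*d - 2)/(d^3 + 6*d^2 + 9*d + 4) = (d - 2)/(d + 4)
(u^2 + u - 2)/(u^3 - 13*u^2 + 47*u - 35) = (u + 2)/(u^2 - 12*u + 35)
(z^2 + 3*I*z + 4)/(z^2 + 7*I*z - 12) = (z - I)/(z + 3*I)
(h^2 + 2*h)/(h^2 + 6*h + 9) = h*(h + 2)/(h^2 + 6*h + 9)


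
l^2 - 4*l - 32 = (l - 8)*(l + 4)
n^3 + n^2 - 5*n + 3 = (n - 1)^2*(n + 3)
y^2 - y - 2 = (y - 2)*(y + 1)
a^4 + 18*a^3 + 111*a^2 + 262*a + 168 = (a + 1)*(a + 4)*(a + 6)*(a + 7)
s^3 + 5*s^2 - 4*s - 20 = (s - 2)*(s + 2)*(s + 5)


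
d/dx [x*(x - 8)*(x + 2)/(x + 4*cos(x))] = (x*(x - 8)*(x + 2)*(4*sin(x) - 1) + (x + 4*cos(x))*(x*(x - 8) + x*(x + 2) + (x - 8)*(x + 2)))/(x + 4*cos(x))^2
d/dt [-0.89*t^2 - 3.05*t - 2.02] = -1.78*t - 3.05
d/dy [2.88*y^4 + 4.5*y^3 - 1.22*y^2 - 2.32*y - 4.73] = 11.52*y^3 + 13.5*y^2 - 2.44*y - 2.32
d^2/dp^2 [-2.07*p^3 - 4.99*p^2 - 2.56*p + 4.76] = -12.42*p - 9.98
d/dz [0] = 0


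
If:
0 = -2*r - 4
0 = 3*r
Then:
No Solution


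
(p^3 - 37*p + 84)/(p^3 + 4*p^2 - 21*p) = (p - 4)/p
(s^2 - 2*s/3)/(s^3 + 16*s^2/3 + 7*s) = (3*s - 2)/(3*s^2 + 16*s + 21)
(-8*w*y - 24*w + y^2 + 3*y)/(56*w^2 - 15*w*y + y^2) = (y + 3)/(-7*w + y)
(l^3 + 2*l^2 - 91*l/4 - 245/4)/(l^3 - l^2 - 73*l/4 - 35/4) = (2*l + 7)/(2*l + 1)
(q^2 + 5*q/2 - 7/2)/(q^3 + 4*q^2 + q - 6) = (q + 7/2)/(q^2 + 5*q + 6)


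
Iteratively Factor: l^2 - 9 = (l + 3)*(l - 3)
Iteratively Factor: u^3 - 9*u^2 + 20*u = (u - 4)*(u^2 - 5*u) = u*(u - 4)*(u - 5)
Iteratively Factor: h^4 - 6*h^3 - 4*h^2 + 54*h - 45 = (h + 3)*(h^3 - 9*h^2 + 23*h - 15) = (h - 3)*(h + 3)*(h^2 - 6*h + 5) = (h - 5)*(h - 3)*(h + 3)*(h - 1)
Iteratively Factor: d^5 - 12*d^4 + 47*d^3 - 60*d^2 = (d - 4)*(d^4 - 8*d^3 + 15*d^2) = d*(d - 4)*(d^3 - 8*d^2 + 15*d) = d^2*(d - 4)*(d^2 - 8*d + 15) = d^2*(d - 5)*(d - 4)*(d - 3)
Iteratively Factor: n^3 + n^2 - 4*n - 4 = (n + 2)*(n^2 - n - 2) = (n - 2)*(n + 2)*(n + 1)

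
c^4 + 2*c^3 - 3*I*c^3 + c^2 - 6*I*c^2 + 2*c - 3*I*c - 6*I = (c + 2)*(c - 3*I)*(c - I)*(c + I)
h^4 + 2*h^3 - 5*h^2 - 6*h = h*(h - 2)*(h + 1)*(h + 3)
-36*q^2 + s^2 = (-6*q + s)*(6*q + s)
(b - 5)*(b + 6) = b^2 + b - 30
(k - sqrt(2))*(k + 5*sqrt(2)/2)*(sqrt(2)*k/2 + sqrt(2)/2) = sqrt(2)*k^3/2 + sqrt(2)*k^2/2 + 3*k^2/2 - 5*sqrt(2)*k/2 + 3*k/2 - 5*sqrt(2)/2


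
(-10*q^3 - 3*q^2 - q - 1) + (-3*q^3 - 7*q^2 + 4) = -13*q^3 - 10*q^2 - q + 3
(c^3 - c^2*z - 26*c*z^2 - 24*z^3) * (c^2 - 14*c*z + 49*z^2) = c^5 - 15*c^4*z + 37*c^3*z^2 + 291*c^2*z^3 - 938*c*z^4 - 1176*z^5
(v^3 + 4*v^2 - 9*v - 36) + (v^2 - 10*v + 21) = v^3 + 5*v^2 - 19*v - 15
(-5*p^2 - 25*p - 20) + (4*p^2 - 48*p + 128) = -p^2 - 73*p + 108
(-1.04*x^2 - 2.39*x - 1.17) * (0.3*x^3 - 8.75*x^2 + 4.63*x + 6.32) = -0.312*x^5 + 8.383*x^4 + 15.7463*x^3 - 7.401*x^2 - 20.5219*x - 7.3944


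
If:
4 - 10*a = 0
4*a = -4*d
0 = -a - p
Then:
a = 2/5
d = -2/5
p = -2/5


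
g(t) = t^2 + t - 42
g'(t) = 2*t + 1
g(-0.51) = -42.25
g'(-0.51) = -0.02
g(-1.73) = -40.74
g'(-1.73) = -2.46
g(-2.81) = -36.91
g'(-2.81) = -4.62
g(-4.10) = -29.29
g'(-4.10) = -7.20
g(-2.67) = -37.54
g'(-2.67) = -4.34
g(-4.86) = -23.24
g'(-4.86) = -8.72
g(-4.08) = -29.43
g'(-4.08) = -7.16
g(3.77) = -24.02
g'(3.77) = 8.54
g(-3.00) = -36.00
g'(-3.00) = -5.00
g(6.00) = 0.00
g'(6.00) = 13.00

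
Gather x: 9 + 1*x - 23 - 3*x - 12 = -2*x - 26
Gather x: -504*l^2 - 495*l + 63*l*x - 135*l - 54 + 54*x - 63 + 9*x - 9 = -504*l^2 - 630*l + x*(63*l + 63) - 126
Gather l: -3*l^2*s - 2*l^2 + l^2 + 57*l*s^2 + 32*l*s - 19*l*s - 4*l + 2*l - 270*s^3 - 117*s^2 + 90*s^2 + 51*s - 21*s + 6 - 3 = l^2*(-3*s - 1) + l*(57*s^2 + 13*s - 2) - 270*s^3 - 27*s^2 + 30*s + 3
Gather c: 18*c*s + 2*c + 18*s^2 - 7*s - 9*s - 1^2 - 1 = c*(18*s + 2) + 18*s^2 - 16*s - 2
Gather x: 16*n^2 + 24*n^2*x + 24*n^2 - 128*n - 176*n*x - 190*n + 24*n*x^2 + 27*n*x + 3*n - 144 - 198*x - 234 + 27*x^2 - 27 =40*n^2 - 315*n + x^2*(24*n + 27) + x*(24*n^2 - 149*n - 198) - 405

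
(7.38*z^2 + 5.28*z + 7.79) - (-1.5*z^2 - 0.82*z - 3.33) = 8.88*z^2 + 6.1*z + 11.12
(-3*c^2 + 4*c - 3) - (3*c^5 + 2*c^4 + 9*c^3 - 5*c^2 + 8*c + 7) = -3*c^5 - 2*c^4 - 9*c^3 + 2*c^2 - 4*c - 10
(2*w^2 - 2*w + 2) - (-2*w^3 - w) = 2*w^3 + 2*w^2 - w + 2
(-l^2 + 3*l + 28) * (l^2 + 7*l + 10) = -l^4 - 4*l^3 + 39*l^2 + 226*l + 280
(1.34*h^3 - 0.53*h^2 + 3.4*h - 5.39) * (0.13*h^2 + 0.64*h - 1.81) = 0.1742*h^5 + 0.7887*h^4 - 2.3226*h^3 + 2.4346*h^2 - 9.6036*h + 9.7559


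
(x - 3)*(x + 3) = x^2 - 9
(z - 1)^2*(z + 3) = z^3 + z^2 - 5*z + 3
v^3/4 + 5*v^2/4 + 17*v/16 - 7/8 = (v/4 + 1/2)*(v - 1/2)*(v + 7/2)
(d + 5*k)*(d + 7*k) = d^2 + 12*d*k + 35*k^2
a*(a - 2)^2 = a^3 - 4*a^2 + 4*a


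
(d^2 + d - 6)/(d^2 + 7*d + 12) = (d - 2)/(d + 4)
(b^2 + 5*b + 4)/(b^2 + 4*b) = (b + 1)/b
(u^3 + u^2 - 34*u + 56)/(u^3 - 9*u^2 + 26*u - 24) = (u + 7)/(u - 3)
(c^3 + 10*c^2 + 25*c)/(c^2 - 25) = c*(c + 5)/(c - 5)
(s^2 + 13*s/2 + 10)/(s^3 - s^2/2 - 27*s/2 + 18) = (2*s + 5)/(2*s^2 - 9*s + 9)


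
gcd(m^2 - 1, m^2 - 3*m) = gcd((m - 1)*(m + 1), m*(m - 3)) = 1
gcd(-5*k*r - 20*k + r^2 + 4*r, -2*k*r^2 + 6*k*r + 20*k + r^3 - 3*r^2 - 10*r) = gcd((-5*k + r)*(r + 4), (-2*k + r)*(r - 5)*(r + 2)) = 1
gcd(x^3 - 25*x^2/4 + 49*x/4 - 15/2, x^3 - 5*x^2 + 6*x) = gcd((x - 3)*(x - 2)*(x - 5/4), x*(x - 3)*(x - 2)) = x^2 - 5*x + 6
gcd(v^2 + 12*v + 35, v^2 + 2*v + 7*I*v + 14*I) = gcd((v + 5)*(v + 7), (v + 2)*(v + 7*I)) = 1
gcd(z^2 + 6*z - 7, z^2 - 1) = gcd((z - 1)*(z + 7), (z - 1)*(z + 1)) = z - 1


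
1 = 1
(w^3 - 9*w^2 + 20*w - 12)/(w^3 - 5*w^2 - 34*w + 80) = (w^2 - 7*w + 6)/(w^2 - 3*w - 40)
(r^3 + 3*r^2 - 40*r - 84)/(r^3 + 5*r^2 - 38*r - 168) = (r + 2)/(r + 4)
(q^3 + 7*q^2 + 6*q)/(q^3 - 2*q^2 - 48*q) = (q + 1)/(q - 8)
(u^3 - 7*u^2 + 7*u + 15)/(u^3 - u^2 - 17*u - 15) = (u - 3)/(u + 3)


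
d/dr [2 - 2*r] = -2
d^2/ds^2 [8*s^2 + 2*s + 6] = 16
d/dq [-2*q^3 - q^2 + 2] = 2*q*(-3*q - 1)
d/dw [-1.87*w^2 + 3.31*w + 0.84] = 3.31 - 3.74*w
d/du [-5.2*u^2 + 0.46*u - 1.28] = 0.46 - 10.4*u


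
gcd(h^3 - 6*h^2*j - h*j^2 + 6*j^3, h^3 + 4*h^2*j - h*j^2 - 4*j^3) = h^2 - j^2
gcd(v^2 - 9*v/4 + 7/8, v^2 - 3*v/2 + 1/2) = v - 1/2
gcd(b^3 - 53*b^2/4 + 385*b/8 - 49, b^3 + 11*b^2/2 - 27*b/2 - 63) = b - 7/2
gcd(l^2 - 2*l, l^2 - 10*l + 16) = l - 2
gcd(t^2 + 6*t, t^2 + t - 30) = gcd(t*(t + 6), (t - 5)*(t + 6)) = t + 6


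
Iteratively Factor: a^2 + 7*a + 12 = (a + 4)*(a + 3)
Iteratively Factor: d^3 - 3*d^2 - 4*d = (d - 4)*(d^2 + d) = (d - 4)*(d + 1)*(d)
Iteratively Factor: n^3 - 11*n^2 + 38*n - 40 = (n - 5)*(n^2 - 6*n + 8) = (n - 5)*(n - 2)*(n - 4)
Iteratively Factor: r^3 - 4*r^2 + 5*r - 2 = (r - 2)*(r^2 - 2*r + 1) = (r - 2)*(r - 1)*(r - 1)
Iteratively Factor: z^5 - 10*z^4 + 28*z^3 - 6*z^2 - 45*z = (z)*(z^4 - 10*z^3 + 28*z^2 - 6*z - 45) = z*(z + 1)*(z^3 - 11*z^2 + 39*z - 45) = z*(z - 3)*(z + 1)*(z^2 - 8*z + 15) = z*(z - 3)^2*(z + 1)*(z - 5)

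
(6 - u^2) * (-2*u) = 2*u^3 - 12*u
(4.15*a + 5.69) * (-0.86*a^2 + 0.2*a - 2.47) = -3.569*a^3 - 4.0634*a^2 - 9.1125*a - 14.0543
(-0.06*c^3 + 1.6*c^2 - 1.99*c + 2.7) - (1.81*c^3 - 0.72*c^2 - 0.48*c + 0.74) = -1.87*c^3 + 2.32*c^2 - 1.51*c + 1.96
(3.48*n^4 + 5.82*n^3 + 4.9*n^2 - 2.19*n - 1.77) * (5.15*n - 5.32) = 17.922*n^5 + 11.4594*n^4 - 5.7274*n^3 - 37.3465*n^2 + 2.5353*n + 9.4164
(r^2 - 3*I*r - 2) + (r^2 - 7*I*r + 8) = 2*r^2 - 10*I*r + 6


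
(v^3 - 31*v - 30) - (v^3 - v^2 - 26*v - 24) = v^2 - 5*v - 6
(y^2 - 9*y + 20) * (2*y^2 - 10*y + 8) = 2*y^4 - 28*y^3 + 138*y^2 - 272*y + 160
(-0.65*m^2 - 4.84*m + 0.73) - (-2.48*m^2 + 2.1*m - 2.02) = 1.83*m^2 - 6.94*m + 2.75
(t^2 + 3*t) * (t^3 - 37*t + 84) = t^5 + 3*t^4 - 37*t^3 - 27*t^2 + 252*t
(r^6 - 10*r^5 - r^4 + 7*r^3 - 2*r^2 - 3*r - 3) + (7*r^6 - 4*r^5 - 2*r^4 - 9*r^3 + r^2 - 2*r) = 8*r^6 - 14*r^5 - 3*r^4 - 2*r^3 - r^2 - 5*r - 3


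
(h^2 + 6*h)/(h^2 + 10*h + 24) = h/(h + 4)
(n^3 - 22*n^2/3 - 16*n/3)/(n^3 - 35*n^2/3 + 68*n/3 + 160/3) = n*(3*n + 2)/(3*n^2 - 11*n - 20)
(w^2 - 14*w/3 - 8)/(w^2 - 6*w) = (w + 4/3)/w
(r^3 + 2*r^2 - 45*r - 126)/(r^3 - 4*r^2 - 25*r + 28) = (r^2 + 9*r + 18)/(r^2 + 3*r - 4)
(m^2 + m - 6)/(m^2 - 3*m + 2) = (m + 3)/(m - 1)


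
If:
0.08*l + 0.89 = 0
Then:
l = -11.12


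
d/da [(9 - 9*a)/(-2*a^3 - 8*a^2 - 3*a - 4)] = 9*(-4*a^3 - 2*a^2 + 16*a + 7)/(4*a^6 + 32*a^5 + 76*a^4 + 64*a^3 + 73*a^2 + 24*a + 16)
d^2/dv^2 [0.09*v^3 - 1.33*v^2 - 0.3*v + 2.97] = 0.54*v - 2.66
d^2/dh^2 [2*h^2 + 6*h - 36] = 4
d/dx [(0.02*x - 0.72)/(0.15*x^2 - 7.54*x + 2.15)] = (-0.003*x^2 + 0.216*x - 5.3858)/(0.0225*x^4 - 2.262*x^3 + 57.4966*x^2 - 32.422*x + 4.6225)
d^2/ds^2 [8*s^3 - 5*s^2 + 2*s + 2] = 48*s - 10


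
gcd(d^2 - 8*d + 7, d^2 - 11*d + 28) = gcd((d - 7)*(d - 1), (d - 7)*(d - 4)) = d - 7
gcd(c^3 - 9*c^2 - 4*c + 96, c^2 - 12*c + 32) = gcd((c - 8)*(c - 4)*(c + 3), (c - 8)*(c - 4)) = c^2 - 12*c + 32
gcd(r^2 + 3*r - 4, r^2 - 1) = r - 1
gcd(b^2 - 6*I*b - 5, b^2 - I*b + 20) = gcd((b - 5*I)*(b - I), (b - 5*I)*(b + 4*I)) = b - 5*I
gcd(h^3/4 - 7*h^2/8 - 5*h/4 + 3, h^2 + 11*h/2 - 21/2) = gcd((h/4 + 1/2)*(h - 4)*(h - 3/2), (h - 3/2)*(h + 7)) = h - 3/2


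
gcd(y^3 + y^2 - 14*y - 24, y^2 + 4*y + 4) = y + 2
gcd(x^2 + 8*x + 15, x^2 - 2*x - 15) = x + 3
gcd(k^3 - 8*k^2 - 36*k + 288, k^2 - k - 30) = k - 6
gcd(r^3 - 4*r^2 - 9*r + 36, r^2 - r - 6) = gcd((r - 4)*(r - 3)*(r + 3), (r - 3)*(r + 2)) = r - 3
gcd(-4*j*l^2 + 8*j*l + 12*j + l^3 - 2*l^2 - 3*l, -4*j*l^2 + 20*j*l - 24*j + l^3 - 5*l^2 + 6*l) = 4*j*l - 12*j - l^2 + 3*l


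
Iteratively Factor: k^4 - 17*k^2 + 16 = (k + 4)*(k^3 - 4*k^2 - k + 4) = (k - 4)*(k + 4)*(k^2 - 1) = (k - 4)*(k + 1)*(k + 4)*(k - 1)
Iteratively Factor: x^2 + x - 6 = (x - 2)*(x + 3)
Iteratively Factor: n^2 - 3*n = (n - 3)*(n)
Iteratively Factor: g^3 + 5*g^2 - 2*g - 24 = (g + 4)*(g^2 + g - 6) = (g + 3)*(g + 4)*(g - 2)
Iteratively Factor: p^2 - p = (p)*(p - 1)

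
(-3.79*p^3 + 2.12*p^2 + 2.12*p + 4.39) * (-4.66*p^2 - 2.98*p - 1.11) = 17.6614*p^5 + 1.415*p^4 - 11.9899*p^3 - 29.1282*p^2 - 15.4354*p - 4.8729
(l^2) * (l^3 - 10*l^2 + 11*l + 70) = l^5 - 10*l^4 + 11*l^3 + 70*l^2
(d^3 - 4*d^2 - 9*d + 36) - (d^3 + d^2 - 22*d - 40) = -5*d^2 + 13*d + 76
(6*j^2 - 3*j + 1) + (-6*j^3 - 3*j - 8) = -6*j^3 + 6*j^2 - 6*j - 7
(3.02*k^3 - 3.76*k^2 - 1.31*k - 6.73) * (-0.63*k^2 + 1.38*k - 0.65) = -1.9026*k^5 + 6.5364*k^4 - 6.3265*k^3 + 4.8761*k^2 - 8.4359*k + 4.3745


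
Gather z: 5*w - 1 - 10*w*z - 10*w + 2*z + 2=-5*w + z*(2 - 10*w) + 1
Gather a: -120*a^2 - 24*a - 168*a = -120*a^2 - 192*a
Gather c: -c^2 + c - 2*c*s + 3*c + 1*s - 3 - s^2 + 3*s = -c^2 + c*(4 - 2*s) - s^2 + 4*s - 3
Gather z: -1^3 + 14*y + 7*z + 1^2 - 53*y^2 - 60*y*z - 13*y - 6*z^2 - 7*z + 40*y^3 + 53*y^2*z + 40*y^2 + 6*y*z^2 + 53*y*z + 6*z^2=40*y^3 - 13*y^2 + 6*y*z^2 + y + z*(53*y^2 - 7*y)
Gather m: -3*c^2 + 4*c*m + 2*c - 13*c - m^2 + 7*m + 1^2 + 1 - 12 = -3*c^2 - 11*c - m^2 + m*(4*c + 7) - 10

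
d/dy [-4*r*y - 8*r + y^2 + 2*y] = -4*r + 2*y + 2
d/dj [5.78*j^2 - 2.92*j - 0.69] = 11.56*j - 2.92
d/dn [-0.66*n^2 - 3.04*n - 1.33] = -1.32*n - 3.04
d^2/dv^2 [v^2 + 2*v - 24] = 2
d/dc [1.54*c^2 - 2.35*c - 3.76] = 3.08*c - 2.35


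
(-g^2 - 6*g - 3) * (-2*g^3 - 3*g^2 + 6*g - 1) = 2*g^5 + 15*g^4 + 18*g^3 - 26*g^2 - 12*g + 3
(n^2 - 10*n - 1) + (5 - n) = n^2 - 11*n + 4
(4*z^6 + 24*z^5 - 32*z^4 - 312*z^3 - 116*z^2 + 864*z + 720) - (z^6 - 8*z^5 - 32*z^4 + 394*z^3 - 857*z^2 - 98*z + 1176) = 3*z^6 + 32*z^5 - 706*z^3 + 741*z^2 + 962*z - 456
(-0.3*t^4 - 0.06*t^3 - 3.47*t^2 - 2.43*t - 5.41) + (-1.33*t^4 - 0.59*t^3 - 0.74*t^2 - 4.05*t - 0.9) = -1.63*t^4 - 0.65*t^3 - 4.21*t^2 - 6.48*t - 6.31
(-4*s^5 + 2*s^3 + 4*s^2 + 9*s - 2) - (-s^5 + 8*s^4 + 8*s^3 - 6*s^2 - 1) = -3*s^5 - 8*s^4 - 6*s^3 + 10*s^2 + 9*s - 1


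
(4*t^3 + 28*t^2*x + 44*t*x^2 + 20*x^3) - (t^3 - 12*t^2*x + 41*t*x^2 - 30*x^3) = 3*t^3 + 40*t^2*x + 3*t*x^2 + 50*x^3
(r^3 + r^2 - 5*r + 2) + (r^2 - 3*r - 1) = r^3 + 2*r^2 - 8*r + 1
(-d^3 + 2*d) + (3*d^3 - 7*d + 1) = 2*d^3 - 5*d + 1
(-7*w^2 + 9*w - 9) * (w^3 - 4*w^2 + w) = -7*w^5 + 37*w^4 - 52*w^3 + 45*w^2 - 9*w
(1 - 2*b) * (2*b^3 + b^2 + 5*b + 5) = -4*b^4 - 9*b^2 - 5*b + 5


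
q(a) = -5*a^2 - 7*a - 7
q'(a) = -10*a - 7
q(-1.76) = -10.17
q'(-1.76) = 10.60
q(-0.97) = -4.91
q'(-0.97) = 2.70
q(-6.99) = -202.37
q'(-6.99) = 62.90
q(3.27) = -83.35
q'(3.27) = -39.70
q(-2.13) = -14.77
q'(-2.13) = 14.30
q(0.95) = -18.16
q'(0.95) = -16.50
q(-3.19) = -35.55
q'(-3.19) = 24.90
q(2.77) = -64.75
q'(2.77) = -34.70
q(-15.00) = -1027.00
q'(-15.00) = 143.00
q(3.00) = -73.00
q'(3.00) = -37.00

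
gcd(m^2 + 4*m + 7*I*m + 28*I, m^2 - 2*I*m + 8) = 1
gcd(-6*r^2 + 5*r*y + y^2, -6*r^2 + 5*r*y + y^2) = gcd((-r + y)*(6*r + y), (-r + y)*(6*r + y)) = -6*r^2 + 5*r*y + y^2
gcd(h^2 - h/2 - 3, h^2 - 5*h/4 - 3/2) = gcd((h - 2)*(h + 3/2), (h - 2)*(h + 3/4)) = h - 2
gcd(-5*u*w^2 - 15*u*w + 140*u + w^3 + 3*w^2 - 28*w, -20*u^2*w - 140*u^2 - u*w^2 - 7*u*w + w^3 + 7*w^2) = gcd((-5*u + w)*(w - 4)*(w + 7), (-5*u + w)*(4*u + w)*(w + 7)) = 5*u*w + 35*u - w^2 - 7*w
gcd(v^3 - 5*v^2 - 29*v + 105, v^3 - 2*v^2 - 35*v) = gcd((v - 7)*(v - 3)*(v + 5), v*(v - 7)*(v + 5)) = v^2 - 2*v - 35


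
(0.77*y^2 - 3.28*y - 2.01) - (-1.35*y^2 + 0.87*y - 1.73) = 2.12*y^2 - 4.15*y - 0.28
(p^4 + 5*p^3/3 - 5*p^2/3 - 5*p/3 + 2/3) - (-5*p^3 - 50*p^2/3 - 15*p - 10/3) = p^4 + 20*p^3/3 + 15*p^2 + 40*p/3 + 4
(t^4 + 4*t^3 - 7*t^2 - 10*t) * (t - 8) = t^5 - 4*t^4 - 39*t^3 + 46*t^2 + 80*t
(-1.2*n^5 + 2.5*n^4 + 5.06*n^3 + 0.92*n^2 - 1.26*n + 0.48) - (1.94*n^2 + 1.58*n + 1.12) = -1.2*n^5 + 2.5*n^4 + 5.06*n^3 - 1.02*n^2 - 2.84*n - 0.64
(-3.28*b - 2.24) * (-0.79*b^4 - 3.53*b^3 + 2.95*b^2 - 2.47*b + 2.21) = 2.5912*b^5 + 13.348*b^4 - 1.7688*b^3 + 1.4936*b^2 - 1.716*b - 4.9504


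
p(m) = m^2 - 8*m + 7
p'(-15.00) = -38.00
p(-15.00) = 352.00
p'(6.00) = 4.00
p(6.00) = -5.00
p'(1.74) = -4.52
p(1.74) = -3.89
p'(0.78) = -6.44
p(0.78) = 1.37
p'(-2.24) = -12.48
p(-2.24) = 29.94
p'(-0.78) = -9.56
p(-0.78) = 13.85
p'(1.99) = -4.02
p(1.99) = -4.96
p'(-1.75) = -11.50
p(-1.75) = 24.06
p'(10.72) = 13.44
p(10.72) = 36.16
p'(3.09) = -1.82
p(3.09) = -8.17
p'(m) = 2*m - 8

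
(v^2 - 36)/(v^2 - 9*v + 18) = (v + 6)/(v - 3)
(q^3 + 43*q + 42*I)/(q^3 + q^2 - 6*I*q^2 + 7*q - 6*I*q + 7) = (q + 6*I)/(q + 1)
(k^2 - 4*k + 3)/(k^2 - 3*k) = (k - 1)/k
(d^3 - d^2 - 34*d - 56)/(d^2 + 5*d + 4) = (d^2 - 5*d - 14)/(d + 1)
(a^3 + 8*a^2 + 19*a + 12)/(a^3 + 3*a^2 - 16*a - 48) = (a + 1)/(a - 4)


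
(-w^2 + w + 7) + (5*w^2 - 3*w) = 4*w^2 - 2*w + 7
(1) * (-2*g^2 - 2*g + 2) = -2*g^2 - 2*g + 2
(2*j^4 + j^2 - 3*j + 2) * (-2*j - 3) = -4*j^5 - 6*j^4 - 2*j^3 + 3*j^2 + 5*j - 6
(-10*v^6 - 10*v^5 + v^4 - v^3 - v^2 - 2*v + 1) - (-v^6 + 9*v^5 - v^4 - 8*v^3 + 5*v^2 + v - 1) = -9*v^6 - 19*v^5 + 2*v^4 + 7*v^3 - 6*v^2 - 3*v + 2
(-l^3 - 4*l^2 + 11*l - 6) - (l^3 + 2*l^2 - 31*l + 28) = -2*l^3 - 6*l^2 + 42*l - 34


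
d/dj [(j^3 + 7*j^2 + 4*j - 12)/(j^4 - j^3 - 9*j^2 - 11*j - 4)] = (-j^4 - 12*j^3 + 11*j^2 + 24*j - 148)/(j^6 - 4*j^5 - 10*j^4 + 20*j^3 + 65*j^2 + 56*j + 16)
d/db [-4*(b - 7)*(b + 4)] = 12 - 8*b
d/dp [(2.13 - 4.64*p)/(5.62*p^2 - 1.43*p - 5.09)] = (26.0768*p^2 - 23.9412*p + 26.6635)/(31.5844*p^4 - 16.0732*p^3 - 55.1667*p^2 + 14.5574*p + 25.9081)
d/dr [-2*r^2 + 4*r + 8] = 4 - 4*r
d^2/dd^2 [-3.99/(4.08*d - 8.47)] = -132.838272/(4.08*d - 8.47)^3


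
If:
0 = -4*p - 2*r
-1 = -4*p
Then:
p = 1/4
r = -1/2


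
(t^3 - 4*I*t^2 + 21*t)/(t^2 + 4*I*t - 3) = t*(t - 7*I)/(t + I)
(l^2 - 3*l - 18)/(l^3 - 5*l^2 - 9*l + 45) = (l - 6)/(l^2 - 8*l + 15)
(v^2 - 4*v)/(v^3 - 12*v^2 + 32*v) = 1/(v - 8)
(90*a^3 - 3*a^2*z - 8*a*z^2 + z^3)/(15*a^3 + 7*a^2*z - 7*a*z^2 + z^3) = (-18*a^2 - 3*a*z + z^2)/(-3*a^2 - 2*a*z + z^2)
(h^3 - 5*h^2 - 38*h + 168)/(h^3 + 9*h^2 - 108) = (h^2 - 11*h + 28)/(h^2 + 3*h - 18)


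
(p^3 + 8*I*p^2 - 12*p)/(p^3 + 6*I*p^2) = (p + 2*I)/p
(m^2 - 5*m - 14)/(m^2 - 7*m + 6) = (m^2 - 5*m - 14)/(m^2 - 7*m + 6)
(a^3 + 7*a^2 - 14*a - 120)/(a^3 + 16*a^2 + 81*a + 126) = (a^2 + a - 20)/(a^2 + 10*a + 21)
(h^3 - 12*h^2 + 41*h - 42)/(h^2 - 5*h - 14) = (h^2 - 5*h + 6)/(h + 2)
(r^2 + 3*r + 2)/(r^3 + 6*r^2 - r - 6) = (r + 2)/(r^2 + 5*r - 6)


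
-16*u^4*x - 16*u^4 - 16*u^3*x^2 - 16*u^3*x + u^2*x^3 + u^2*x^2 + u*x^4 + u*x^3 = (-4*u + x)*(u + x)*(4*u + x)*(u*x + u)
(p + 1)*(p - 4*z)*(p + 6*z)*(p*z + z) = p^4*z + 2*p^3*z^2 + 2*p^3*z - 24*p^2*z^3 + 4*p^2*z^2 + p^2*z - 48*p*z^3 + 2*p*z^2 - 24*z^3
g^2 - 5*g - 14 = (g - 7)*(g + 2)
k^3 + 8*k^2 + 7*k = k*(k + 1)*(k + 7)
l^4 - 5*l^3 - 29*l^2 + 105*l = l*(l - 7)*(l - 3)*(l + 5)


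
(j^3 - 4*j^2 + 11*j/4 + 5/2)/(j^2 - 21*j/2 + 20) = (j^2 - 3*j/2 - 1)/(j - 8)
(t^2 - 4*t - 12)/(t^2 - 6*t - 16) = (t - 6)/(t - 8)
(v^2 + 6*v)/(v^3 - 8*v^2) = (v + 6)/(v*(v - 8))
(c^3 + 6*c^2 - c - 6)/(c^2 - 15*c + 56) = (c^3 + 6*c^2 - c - 6)/(c^2 - 15*c + 56)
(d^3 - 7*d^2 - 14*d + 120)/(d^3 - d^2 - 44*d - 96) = (d^2 - 11*d + 30)/(d^2 - 5*d - 24)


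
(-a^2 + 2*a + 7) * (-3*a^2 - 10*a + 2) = 3*a^4 + 4*a^3 - 43*a^2 - 66*a + 14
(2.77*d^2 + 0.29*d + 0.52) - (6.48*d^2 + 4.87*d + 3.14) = -3.71*d^2 - 4.58*d - 2.62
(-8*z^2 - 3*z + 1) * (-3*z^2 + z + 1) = 24*z^4 + z^3 - 14*z^2 - 2*z + 1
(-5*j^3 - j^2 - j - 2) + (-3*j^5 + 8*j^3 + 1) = -3*j^5 + 3*j^3 - j^2 - j - 1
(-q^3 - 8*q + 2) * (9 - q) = q^4 - 9*q^3 + 8*q^2 - 74*q + 18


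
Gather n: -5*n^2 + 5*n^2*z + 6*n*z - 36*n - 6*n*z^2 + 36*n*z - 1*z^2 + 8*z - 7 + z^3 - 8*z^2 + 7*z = n^2*(5*z - 5) + n*(-6*z^2 + 42*z - 36) + z^3 - 9*z^2 + 15*z - 7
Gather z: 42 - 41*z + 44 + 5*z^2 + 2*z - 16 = 5*z^2 - 39*z + 70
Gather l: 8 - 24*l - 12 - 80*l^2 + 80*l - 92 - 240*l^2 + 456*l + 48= -320*l^2 + 512*l - 48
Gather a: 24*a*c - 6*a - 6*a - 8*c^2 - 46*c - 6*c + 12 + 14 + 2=a*(24*c - 12) - 8*c^2 - 52*c + 28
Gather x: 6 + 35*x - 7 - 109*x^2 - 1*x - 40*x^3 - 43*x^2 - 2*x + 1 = -40*x^3 - 152*x^2 + 32*x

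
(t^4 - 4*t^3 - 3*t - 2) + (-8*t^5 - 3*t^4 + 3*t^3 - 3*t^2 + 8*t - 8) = -8*t^5 - 2*t^4 - t^3 - 3*t^2 + 5*t - 10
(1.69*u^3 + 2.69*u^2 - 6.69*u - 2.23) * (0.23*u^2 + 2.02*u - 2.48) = 0.3887*u^5 + 4.0325*u^4 - 0.296100000000001*u^3 - 20.6979*u^2 + 12.0866*u + 5.5304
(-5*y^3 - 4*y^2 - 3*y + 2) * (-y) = 5*y^4 + 4*y^3 + 3*y^2 - 2*y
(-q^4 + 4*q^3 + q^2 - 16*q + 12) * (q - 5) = -q^5 + 9*q^4 - 19*q^3 - 21*q^2 + 92*q - 60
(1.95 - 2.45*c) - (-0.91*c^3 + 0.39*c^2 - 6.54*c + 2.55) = 0.91*c^3 - 0.39*c^2 + 4.09*c - 0.6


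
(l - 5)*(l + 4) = l^2 - l - 20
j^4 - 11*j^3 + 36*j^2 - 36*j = j*(j - 6)*(j - 3)*(j - 2)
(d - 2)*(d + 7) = d^2 + 5*d - 14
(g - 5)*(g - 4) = g^2 - 9*g + 20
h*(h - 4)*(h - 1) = h^3 - 5*h^2 + 4*h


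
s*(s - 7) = s^2 - 7*s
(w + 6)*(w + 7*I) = w^2 + 6*w + 7*I*w + 42*I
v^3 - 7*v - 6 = (v - 3)*(v + 1)*(v + 2)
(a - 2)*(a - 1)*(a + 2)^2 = a^4 + a^3 - 6*a^2 - 4*a + 8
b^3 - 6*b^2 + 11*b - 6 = (b - 3)*(b - 2)*(b - 1)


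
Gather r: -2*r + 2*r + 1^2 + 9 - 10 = 0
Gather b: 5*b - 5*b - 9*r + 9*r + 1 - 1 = 0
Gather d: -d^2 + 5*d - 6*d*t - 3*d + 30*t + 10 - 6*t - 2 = -d^2 + d*(2 - 6*t) + 24*t + 8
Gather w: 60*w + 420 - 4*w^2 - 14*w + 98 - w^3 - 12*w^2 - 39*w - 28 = -w^3 - 16*w^2 + 7*w + 490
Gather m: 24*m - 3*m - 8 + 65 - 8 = 21*m + 49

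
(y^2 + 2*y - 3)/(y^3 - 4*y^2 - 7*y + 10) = (y + 3)/(y^2 - 3*y - 10)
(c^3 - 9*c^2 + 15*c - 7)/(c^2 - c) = c - 8 + 7/c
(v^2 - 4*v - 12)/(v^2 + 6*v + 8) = (v - 6)/(v + 4)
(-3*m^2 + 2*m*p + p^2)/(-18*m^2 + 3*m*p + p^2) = (-3*m^2 + 2*m*p + p^2)/(-18*m^2 + 3*m*p + p^2)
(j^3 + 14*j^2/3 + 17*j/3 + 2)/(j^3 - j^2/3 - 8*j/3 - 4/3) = (j + 3)/(j - 2)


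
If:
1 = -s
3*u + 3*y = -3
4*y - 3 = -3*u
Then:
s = -1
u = -7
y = 6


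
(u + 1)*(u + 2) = u^2 + 3*u + 2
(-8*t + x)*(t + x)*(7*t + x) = -56*t^3 - 57*t^2*x + x^3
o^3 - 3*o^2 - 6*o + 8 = (o - 4)*(o - 1)*(o + 2)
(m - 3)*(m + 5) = m^2 + 2*m - 15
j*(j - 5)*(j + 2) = j^3 - 3*j^2 - 10*j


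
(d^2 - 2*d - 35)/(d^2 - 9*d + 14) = (d + 5)/(d - 2)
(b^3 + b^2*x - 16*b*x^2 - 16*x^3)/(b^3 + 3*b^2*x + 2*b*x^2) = (b^2 - 16*x^2)/(b*(b + 2*x))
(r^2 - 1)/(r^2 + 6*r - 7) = (r + 1)/(r + 7)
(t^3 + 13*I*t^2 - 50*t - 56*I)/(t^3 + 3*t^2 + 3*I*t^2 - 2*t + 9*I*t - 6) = (t^2 + 11*I*t - 28)/(t^2 + t*(3 + I) + 3*I)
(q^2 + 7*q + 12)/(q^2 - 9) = (q + 4)/(q - 3)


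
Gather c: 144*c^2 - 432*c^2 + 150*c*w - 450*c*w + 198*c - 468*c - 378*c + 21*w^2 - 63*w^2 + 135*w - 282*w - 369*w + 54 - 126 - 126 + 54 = -288*c^2 + c*(-300*w - 648) - 42*w^2 - 516*w - 144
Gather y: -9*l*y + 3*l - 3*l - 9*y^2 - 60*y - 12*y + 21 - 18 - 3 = -9*y^2 + y*(-9*l - 72)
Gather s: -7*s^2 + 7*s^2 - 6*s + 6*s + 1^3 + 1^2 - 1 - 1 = 0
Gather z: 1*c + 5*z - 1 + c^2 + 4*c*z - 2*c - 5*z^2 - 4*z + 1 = c^2 - c - 5*z^2 + z*(4*c + 1)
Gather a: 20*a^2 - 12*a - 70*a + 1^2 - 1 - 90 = 20*a^2 - 82*a - 90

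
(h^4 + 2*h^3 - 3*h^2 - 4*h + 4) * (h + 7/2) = h^5 + 11*h^4/2 + 4*h^3 - 29*h^2/2 - 10*h + 14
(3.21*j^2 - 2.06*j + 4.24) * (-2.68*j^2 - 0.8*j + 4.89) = -8.6028*j^4 + 2.9528*j^3 + 5.9817*j^2 - 13.4654*j + 20.7336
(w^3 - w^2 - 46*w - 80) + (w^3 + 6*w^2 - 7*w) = 2*w^3 + 5*w^2 - 53*w - 80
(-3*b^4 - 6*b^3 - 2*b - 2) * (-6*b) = 18*b^5 + 36*b^4 + 12*b^2 + 12*b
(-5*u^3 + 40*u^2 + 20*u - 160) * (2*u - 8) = -10*u^4 + 120*u^3 - 280*u^2 - 480*u + 1280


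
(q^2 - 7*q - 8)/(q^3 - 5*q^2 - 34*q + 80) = (q + 1)/(q^2 + 3*q - 10)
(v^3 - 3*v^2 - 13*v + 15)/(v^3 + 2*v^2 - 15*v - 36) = (v^2 - 6*v + 5)/(v^2 - v - 12)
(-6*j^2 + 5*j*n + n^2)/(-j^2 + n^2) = (6*j + n)/(j + n)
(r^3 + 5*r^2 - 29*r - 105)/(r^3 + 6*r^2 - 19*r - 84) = (r - 5)/(r - 4)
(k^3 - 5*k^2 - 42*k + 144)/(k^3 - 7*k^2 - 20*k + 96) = (k + 6)/(k + 4)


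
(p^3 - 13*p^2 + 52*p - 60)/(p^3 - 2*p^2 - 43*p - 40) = (-p^3 + 13*p^2 - 52*p + 60)/(-p^3 + 2*p^2 + 43*p + 40)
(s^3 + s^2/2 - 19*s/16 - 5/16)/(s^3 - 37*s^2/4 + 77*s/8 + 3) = (4*s^2 + s - 5)/(2*(2*s^2 - 19*s + 24))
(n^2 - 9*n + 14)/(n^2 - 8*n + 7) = (n - 2)/(n - 1)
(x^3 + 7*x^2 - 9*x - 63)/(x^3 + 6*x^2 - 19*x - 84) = (x - 3)/(x - 4)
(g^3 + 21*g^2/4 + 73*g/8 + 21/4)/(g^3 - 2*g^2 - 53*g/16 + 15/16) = 2*(8*g^3 + 42*g^2 + 73*g + 42)/(16*g^3 - 32*g^2 - 53*g + 15)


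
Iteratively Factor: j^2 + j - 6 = (j - 2)*(j + 3)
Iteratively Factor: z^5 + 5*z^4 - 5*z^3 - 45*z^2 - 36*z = (z)*(z^4 + 5*z^3 - 5*z^2 - 45*z - 36) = z*(z + 4)*(z^3 + z^2 - 9*z - 9) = z*(z + 3)*(z + 4)*(z^2 - 2*z - 3) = z*(z - 3)*(z + 3)*(z + 4)*(z + 1)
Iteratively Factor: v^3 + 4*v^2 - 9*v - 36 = (v - 3)*(v^2 + 7*v + 12) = (v - 3)*(v + 3)*(v + 4)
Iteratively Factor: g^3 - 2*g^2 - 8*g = (g - 4)*(g^2 + 2*g) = (g - 4)*(g + 2)*(g)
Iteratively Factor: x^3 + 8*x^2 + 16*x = (x + 4)*(x^2 + 4*x) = x*(x + 4)*(x + 4)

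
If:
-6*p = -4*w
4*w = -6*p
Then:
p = 0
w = 0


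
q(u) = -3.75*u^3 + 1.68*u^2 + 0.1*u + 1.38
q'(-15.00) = -2581.55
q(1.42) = -5.83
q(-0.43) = 1.95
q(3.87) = -190.42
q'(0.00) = 0.10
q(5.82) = -680.40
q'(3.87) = -155.39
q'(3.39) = -117.80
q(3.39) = -125.07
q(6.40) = -912.21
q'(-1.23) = -21.05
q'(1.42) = -17.81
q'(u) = -11.25*u^2 + 3.36*u + 0.1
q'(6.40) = -439.20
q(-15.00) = 13034.13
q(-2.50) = 70.22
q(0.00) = 1.38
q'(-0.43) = -3.42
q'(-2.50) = -78.61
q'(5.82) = -361.41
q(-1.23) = 10.78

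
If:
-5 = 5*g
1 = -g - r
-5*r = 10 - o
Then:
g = -1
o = 10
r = 0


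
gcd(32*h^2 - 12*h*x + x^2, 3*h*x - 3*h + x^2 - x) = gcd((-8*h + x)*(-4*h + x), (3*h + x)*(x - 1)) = 1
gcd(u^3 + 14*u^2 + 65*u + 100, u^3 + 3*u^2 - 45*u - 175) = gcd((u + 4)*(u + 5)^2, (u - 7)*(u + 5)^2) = u^2 + 10*u + 25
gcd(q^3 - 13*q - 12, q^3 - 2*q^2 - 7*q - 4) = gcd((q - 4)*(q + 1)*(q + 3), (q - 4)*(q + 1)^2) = q^2 - 3*q - 4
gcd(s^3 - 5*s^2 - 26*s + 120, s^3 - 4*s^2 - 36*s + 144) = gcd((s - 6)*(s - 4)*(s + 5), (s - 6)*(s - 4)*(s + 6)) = s^2 - 10*s + 24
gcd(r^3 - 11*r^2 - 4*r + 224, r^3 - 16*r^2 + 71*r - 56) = r^2 - 15*r + 56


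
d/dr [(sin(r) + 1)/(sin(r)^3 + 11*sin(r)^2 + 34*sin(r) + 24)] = -2*(sin(r) + 5)*cos(r)/((sin(r) + 4)^2*(sin(r) + 6)^2)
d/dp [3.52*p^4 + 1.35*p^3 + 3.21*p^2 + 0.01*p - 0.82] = 14.08*p^3 + 4.05*p^2 + 6.42*p + 0.01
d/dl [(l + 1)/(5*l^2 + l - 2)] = (5*l^2 + l - (l + 1)*(10*l + 1) - 2)/(5*l^2 + l - 2)^2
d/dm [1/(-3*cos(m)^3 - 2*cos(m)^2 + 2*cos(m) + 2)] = 16*(-9*cos(m)^2 - 4*cos(m) + 2)*sin(m)/(-8*sin(m)^2 + cos(m) + 3*cos(3*m))^2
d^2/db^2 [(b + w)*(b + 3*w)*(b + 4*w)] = 6*b + 16*w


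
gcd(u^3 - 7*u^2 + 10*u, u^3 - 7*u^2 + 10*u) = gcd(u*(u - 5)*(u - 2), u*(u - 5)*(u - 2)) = u^3 - 7*u^2 + 10*u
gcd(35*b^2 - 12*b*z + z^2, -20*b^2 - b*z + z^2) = -5*b + z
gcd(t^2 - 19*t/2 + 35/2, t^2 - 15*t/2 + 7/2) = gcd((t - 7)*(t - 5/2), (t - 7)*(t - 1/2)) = t - 7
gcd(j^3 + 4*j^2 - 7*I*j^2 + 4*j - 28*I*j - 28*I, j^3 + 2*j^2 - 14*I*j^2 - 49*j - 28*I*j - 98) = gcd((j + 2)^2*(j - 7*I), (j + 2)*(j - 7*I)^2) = j^2 + j*(2 - 7*I) - 14*I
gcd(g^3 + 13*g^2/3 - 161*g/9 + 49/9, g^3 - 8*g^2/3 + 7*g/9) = g^2 - 8*g/3 + 7/9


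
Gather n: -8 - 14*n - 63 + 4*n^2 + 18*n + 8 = 4*n^2 + 4*n - 63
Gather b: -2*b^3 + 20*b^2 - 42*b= -2*b^3 + 20*b^2 - 42*b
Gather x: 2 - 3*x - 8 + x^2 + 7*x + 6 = x^2 + 4*x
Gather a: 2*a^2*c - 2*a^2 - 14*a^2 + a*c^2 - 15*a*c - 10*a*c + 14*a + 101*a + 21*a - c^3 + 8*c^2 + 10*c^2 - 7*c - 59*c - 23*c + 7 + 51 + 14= a^2*(2*c - 16) + a*(c^2 - 25*c + 136) - c^3 + 18*c^2 - 89*c + 72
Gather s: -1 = -1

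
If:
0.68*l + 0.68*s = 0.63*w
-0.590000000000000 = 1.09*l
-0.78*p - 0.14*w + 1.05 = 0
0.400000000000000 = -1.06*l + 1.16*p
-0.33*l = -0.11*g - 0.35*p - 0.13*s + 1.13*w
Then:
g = 74.71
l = -0.54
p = -0.15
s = 8.26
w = 8.33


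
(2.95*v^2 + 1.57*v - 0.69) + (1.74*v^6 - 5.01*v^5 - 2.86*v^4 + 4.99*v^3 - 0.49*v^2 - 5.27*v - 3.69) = 1.74*v^6 - 5.01*v^5 - 2.86*v^4 + 4.99*v^3 + 2.46*v^2 - 3.7*v - 4.38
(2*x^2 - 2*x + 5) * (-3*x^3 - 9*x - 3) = -6*x^5 + 6*x^4 - 33*x^3 + 12*x^2 - 39*x - 15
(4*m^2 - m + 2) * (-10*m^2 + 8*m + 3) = -40*m^4 + 42*m^3 - 16*m^2 + 13*m + 6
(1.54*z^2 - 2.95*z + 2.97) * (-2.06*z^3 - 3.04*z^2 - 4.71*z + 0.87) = -3.1724*z^5 + 1.3954*z^4 - 4.4036*z^3 + 6.2055*z^2 - 16.5552*z + 2.5839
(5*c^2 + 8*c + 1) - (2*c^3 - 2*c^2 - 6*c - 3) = -2*c^3 + 7*c^2 + 14*c + 4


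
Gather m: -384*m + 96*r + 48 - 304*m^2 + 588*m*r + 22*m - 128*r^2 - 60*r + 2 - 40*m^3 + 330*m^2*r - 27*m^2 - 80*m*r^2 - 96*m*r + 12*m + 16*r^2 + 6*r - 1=-40*m^3 + m^2*(330*r - 331) + m*(-80*r^2 + 492*r - 350) - 112*r^2 + 42*r + 49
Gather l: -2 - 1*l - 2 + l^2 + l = l^2 - 4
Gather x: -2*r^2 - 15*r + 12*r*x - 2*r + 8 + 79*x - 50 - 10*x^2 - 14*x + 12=-2*r^2 - 17*r - 10*x^2 + x*(12*r + 65) - 30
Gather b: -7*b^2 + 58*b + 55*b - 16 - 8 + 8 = -7*b^2 + 113*b - 16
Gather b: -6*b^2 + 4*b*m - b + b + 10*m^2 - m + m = -6*b^2 + 4*b*m + 10*m^2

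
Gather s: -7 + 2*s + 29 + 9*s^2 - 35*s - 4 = 9*s^2 - 33*s + 18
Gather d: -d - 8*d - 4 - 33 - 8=-9*d - 45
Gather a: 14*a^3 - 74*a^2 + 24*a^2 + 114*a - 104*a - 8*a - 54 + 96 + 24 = 14*a^3 - 50*a^2 + 2*a + 66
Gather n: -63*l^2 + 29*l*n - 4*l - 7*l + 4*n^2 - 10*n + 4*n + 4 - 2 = -63*l^2 - 11*l + 4*n^2 + n*(29*l - 6) + 2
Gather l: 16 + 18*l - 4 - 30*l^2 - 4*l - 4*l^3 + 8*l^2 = -4*l^3 - 22*l^2 + 14*l + 12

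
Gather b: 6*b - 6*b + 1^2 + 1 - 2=0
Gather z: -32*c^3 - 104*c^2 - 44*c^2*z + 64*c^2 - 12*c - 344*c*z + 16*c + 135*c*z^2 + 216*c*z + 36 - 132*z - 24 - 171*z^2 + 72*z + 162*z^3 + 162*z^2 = -32*c^3 - 40*c^2 + 4*c + 162*z^3 + z^2*(135*c - 9) + z*(-44*c^2 - 128*c - 60) + 12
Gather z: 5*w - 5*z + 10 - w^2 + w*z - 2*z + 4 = -w^2 + 5*w + z*(w - 7) + 14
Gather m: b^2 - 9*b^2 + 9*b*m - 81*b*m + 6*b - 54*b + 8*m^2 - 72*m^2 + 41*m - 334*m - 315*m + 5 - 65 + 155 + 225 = -8*b^2 - 48*b - 64*m^2 + m*(-72*b - 608) + 320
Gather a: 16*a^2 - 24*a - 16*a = 16*a^2 - 40*a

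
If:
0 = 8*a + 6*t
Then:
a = -3*t/4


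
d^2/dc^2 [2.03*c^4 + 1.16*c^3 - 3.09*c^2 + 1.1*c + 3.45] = 24.36*c^2 + 6.96*c - 6.18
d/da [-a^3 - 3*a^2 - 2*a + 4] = -3*a^2 - 6*a - 2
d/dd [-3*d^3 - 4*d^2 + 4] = d*(-9*d - 8)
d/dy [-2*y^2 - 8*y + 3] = -4*y - 8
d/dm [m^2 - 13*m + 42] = 2*m - 13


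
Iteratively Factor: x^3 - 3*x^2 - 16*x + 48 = (x + 4)*(x^2 - 7*x + 12) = (x - 4)*(x + 4)*(x - 3)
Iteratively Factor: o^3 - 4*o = (o + 2)*(o^2 - 2*o) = o*(o + 2)*(o - 2)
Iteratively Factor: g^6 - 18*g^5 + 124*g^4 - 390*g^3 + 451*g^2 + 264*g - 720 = (g - 3)*(g^5 - 15*g^4 + 79*g^3 - 153*g^2 - 8*g + 240) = (g - 3)^2*(g^4 - 12*g^3 + 43*g^2 - 24*g - 80) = (g - 5)*(g - 3)^2*(g^3 - 7*g^2 + 8*g + 16) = (g - 5)*(g - 4)*(g - 3)^2*(g^2 - 3*g - 4) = (g - 5)*(g - 4)^2*(g - 3)^2*(g + 1)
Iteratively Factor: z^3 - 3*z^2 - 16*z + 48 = (z + 4)*(z^2 - 7*z + 12) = (z - 4)*(z + 4)*(z - 3)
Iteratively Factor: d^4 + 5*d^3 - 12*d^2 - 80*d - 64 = (d - 4)*(d^3 + 9*d^2 + 24*d + 16) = (d - 4)*(d + 4)*(d^2 + 5*d + 4) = (d - 4)*(d + 1)*(d + 4)*(d + 4)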